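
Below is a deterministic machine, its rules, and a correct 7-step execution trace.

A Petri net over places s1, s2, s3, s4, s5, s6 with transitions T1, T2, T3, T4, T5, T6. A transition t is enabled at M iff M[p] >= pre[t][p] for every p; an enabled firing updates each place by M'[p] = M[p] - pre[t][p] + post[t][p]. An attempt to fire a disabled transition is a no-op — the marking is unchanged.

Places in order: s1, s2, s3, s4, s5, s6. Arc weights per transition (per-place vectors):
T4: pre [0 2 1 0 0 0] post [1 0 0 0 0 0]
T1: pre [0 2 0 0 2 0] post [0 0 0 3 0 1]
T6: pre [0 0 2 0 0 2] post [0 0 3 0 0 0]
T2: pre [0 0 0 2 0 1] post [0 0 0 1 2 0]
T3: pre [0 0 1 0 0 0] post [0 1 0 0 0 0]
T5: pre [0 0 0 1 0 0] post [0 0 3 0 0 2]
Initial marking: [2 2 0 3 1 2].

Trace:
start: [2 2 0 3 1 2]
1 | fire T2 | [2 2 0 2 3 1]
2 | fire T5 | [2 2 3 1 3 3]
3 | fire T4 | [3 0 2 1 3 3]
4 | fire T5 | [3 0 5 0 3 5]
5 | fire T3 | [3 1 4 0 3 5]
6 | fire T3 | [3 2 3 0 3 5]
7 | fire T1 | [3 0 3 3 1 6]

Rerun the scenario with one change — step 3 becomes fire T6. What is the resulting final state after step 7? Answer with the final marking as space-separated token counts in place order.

(re-executing from step 3 with the substitution; state before step 3: [2 2 3 1 3 3])
3 | fire T6 | [2 2 4 1 3 1]
4 | fire T5 | [2 2 7 0 3 3]
5 | fire T3 | [2 3 6 0 3 3]
6 | fire T3 | [2 4 5 0 3 3]
7 | fire T1 | [2 2 5 3 1 4]

2 2 5 3 1 4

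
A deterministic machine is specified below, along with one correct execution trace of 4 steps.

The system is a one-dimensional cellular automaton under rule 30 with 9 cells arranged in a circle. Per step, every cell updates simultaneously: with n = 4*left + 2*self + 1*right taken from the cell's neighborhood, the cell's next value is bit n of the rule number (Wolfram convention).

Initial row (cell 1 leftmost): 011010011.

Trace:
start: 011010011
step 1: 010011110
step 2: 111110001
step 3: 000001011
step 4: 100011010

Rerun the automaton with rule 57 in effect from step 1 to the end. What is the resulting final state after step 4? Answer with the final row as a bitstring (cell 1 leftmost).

(re-executing steps 1..4 under rule 57; state before step 1: 011010011)
step 1: 110101010
step 2: 101010101
step 3: 010101011
step 4: 101010110

101010110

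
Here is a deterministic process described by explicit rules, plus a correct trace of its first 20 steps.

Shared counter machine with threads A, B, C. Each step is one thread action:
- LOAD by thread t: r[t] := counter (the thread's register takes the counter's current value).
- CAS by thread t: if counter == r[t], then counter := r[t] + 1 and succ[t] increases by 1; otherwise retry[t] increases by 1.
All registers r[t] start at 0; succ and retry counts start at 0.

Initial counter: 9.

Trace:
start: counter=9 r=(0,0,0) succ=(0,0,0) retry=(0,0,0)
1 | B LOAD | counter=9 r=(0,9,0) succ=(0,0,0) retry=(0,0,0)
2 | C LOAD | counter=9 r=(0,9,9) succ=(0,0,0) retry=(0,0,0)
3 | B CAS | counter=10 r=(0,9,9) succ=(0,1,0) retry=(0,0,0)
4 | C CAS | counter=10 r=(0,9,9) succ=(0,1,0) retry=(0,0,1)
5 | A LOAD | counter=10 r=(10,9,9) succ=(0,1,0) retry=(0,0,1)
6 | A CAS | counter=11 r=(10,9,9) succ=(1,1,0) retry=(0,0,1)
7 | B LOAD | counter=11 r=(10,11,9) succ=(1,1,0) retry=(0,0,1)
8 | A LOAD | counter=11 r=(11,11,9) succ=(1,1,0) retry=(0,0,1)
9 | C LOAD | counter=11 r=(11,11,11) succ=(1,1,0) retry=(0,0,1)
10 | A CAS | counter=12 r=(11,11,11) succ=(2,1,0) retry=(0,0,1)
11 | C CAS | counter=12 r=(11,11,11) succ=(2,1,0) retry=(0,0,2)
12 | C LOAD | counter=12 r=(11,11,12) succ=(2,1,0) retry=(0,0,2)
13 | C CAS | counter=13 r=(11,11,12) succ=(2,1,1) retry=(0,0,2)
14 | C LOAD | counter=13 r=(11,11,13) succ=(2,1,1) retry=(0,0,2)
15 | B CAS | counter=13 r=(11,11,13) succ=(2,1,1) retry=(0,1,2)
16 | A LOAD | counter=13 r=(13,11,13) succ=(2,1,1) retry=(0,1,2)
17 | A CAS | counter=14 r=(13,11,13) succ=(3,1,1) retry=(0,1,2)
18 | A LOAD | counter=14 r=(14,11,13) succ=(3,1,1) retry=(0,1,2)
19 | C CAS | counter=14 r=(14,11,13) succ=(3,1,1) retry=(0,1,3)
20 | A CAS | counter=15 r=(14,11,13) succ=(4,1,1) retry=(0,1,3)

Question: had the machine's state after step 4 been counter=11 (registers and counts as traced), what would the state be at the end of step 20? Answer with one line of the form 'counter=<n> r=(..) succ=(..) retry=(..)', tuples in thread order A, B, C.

counter=16 r=(15,12,14) succ=(4,1,1) retry=(0,1,3)

state after step 4 := counter=11 r=(0,9,9) succ=(0,1,0) retry=(0,0,1)
5 | A LOAD | counter=11 r=(11,9,9) succ=(0,1,0) retry=(0,0,1)
6 | A CAS | counter=12 r=(11,9,9) succ=(1,1,0) retry=(0,0,1)
7 | B LOAD | counter=12 r=(11,12,9) succ=(1,1,0) retry=(0,0,1)
8 | A LOAD | counter=12 r=(12,12,9) succ=(1,1,0) retry=(0,0,1)
9 | C LOAD | counter=12 r=(12,12,12) succ=(1,1,0) retry=(0,0,1)
10 | A CAS | counter=13 r=(12,12,12) succ=(2,1,0) retry=(0,0,1)
11 | C CAS | counter=13 r=(12,12,12) succ=(2,1,0) retry=(0,0,2)
12 | C LOAD | counter=13 r=(12,12,13) succ=(2,1,0) retry=(0,0,2)
13 | C CAS | counter=14 r=(12,12,13) succ=(2,1,1) retry=(0,0,2)
14 | C LOAD | counter=14 r=(12,12,14) succ=(2,1,1) retry=(0,0,2)
15 | B CAS | counter=14 r=(12,12,14) succ=(2,1,1) retry=(0,1,2)
16 | A LOAD | counter=14 r=(14,12,14) succ=(2,1,1) retry=(0,1,2)
17 | A CAS | counter=15 r=(14,12,14) succ=(3,1,1) retry=(0,1,2)
18 | A LOAD | counter=15 r=(15,12,14) succ=(3,1,1) retry=(0,1,2)
19 | C CAS | counter=15 r=(15,12,14) succ=(3,1,1) retry=(0,1,3)
20 | A CAS | counter=16 r=(15,12,14) succ=(4,1,1) retry=(0,1,3)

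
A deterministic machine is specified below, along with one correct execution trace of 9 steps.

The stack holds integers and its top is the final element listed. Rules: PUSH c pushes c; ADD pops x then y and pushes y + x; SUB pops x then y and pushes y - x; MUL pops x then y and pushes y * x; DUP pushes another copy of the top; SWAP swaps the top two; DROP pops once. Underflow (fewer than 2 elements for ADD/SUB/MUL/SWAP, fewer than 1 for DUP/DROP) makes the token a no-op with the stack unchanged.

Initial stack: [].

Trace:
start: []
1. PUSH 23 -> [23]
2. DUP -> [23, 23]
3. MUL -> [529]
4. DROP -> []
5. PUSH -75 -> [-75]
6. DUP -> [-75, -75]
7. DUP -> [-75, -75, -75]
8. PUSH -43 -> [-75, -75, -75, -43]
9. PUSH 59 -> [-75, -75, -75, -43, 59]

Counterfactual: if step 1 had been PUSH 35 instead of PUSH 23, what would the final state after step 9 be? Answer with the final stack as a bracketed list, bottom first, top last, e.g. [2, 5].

[-75, -75, -75, -43, 59]

(re-executing from step 1 with the substitution; state before step 1: [])
1. PUSH 35 -> [35]
2. DUP -> [35, 35]
3. MUL -> [1225]
4. DROP -> []
5. PUSH -75 -> [-75]
6. DUP -> [-75, -75]
7. DUP -> [-75, -75, -75]
8. PUSH -43 -> [-75, -75, -75, -43]
9. PUSH 59 -> [-75, -75, -75, -43, 59]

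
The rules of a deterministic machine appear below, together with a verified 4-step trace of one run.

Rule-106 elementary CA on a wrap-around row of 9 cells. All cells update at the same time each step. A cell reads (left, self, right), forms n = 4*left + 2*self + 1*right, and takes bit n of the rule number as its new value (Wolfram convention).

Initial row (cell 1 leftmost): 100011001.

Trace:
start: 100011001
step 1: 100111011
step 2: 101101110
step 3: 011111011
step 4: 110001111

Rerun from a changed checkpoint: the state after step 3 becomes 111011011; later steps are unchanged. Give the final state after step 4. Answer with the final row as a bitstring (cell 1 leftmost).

state after step 3 := 111011011
step 4: 001111110

001111110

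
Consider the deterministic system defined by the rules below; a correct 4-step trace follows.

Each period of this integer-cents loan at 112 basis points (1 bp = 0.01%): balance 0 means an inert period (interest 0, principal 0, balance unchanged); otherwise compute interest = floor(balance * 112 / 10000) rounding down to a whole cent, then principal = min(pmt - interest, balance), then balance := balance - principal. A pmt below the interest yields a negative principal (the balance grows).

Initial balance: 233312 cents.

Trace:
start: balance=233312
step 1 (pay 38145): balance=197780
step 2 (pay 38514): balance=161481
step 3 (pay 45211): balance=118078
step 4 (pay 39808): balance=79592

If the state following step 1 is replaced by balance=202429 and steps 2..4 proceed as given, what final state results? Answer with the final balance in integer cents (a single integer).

state after step 1 := balance=202429
step 2 (pay 38514): balance=166182
step 3 (pay 45211): balance=122832
step 4 (pay 39808): balance=84399

84399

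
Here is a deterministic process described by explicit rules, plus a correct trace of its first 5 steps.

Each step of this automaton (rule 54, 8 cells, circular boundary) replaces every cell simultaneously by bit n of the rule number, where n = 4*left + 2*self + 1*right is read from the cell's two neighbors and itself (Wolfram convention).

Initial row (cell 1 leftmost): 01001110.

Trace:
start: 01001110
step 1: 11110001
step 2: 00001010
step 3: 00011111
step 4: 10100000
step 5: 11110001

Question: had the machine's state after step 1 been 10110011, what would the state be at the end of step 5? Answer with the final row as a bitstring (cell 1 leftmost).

state after step 1 := 10110011
step 2: 01001100
step 3: 11110010
step 4: 00001111
step 5: 10010000

10010000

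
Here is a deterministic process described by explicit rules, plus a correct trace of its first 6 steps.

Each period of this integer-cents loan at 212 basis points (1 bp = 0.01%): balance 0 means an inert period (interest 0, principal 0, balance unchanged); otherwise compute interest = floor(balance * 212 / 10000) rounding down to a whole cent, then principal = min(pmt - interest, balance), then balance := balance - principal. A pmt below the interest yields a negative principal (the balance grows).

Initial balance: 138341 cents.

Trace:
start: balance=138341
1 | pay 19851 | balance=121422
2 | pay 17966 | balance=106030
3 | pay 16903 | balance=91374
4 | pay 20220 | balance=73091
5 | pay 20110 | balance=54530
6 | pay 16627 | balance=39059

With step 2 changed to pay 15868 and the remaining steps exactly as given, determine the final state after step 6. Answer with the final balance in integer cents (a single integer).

(re-executing from step 2 with the substitution; state before step 2: balance=121422)
2 | pay 15868 | balance=108128
3 | pay 16903 | balance=93517
4 | pay 20220 | balance=75279
5 | pay 20110 | balance=56764
6 | pay 16627 | balance=41340

41340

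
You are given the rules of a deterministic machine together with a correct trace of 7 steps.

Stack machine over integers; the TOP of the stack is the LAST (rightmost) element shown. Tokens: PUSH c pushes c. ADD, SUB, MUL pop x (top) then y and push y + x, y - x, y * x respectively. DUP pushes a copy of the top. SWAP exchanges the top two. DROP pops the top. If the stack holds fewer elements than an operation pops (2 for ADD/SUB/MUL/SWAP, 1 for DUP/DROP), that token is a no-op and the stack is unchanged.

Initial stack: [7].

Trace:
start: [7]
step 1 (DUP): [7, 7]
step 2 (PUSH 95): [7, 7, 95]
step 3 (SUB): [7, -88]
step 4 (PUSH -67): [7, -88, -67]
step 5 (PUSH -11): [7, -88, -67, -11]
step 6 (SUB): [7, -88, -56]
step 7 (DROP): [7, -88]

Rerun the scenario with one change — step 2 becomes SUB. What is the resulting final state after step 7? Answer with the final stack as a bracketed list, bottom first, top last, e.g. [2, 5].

(re-executing from step 2 with the substitution; state before step 2: [7, 7])
step 2 (SUB): [0]
step 3 (SUB): [0]
step 4 (PUSH -67): [0, -67]
step 5 (PUSH -11): [0, -67, -11]
step 6 (SUB): [0, -56]
step 7 (DROP): [0]

[0]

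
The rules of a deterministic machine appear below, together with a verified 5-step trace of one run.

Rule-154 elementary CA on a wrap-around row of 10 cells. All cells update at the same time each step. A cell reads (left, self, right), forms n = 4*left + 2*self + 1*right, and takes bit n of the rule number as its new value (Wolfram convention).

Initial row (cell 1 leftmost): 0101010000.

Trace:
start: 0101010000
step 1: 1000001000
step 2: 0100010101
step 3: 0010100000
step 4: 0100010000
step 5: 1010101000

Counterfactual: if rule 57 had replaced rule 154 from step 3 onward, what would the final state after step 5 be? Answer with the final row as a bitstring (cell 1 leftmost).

(re-executing steps 3..5 under rule 57; state before step 3: 0100010101)
step 3: 1011001010
step 4: 0110100101
step 5: 1101010010

1101010010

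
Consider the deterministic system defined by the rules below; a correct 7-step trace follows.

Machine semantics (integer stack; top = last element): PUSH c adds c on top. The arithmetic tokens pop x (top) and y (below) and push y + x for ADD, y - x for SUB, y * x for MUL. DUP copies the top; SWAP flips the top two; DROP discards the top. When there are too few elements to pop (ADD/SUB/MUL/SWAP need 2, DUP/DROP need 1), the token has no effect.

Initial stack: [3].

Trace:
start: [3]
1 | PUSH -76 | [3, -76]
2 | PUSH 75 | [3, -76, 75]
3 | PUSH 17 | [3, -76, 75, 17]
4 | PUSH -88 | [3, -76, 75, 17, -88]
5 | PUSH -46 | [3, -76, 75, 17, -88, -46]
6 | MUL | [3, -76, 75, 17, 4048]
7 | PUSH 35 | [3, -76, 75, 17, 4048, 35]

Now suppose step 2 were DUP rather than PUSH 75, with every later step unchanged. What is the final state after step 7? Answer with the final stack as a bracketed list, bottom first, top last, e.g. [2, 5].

[3, -76, -76, 17, 4048, 35]

(re-executing from step 2 with the substitution; state before step 2: [3, -76])
2 | DUP | [3, -76, -76]
3 | PUSH 17 | [3, -76, -76, 17]
4 | PUSH -88 | [3, -76, -76, 17, -88]
5 | PUSH -46 | [3, -76, -76, 17, -88, -46]
6 | MUL | [3, -76, -76, 17, 4048]
7 | PUSH 35 | [3, -76, -76, 17, 4048, 35]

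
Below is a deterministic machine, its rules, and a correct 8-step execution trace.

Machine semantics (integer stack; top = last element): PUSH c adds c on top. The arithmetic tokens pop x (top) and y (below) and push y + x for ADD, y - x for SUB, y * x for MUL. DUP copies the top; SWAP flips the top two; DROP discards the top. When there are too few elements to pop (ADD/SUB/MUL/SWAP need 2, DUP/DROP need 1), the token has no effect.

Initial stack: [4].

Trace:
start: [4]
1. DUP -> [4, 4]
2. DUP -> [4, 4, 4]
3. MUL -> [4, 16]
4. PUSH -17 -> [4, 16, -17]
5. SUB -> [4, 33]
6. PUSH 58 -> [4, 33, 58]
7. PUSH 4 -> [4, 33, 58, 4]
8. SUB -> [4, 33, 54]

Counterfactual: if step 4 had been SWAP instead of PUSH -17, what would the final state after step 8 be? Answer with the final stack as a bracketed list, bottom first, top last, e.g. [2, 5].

[12, 54]

(re-executing from step 4 with the substitution; state before step 4: [4, 16])
4. SWAP -> [16, 4]
5. SUB -> [12]
6. PUSH 58 -> [12, 58]
7. PUSH 4 -> [12, 58, 4]
8. SUB -> [12, 54]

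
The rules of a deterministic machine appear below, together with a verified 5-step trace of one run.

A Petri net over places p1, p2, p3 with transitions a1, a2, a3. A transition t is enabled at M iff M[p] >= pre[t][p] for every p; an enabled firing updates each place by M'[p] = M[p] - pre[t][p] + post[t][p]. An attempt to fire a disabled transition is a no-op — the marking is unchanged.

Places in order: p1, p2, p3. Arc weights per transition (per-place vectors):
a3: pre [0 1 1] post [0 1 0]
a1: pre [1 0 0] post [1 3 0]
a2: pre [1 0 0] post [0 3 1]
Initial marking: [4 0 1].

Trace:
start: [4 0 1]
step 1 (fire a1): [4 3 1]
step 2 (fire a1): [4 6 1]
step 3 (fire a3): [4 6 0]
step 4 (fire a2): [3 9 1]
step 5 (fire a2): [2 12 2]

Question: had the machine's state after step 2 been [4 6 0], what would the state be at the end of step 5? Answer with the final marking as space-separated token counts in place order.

state after step 2 := [4 6 0]
step 3 (fire a3): [4 6 0]
step 4 (fire a2): [3 9 1]
step 5 (fire a2): [2 12 2]

2 12 2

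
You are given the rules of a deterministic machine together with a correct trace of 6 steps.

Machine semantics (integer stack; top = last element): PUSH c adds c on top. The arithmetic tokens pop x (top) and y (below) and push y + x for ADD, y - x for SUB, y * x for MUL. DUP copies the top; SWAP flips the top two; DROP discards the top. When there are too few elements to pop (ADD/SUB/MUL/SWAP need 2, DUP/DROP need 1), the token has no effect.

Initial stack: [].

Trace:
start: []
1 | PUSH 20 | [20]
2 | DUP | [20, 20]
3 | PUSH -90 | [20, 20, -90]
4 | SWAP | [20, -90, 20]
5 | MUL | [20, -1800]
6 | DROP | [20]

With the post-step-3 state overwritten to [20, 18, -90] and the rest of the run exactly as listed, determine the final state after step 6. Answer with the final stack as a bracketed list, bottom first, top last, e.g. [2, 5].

state after step 3 := [20, 18, -90]
4 | SWAP | [20, -90, 18]
5 | MUL | [20, -1620]
6 | DROP | [20]

[20]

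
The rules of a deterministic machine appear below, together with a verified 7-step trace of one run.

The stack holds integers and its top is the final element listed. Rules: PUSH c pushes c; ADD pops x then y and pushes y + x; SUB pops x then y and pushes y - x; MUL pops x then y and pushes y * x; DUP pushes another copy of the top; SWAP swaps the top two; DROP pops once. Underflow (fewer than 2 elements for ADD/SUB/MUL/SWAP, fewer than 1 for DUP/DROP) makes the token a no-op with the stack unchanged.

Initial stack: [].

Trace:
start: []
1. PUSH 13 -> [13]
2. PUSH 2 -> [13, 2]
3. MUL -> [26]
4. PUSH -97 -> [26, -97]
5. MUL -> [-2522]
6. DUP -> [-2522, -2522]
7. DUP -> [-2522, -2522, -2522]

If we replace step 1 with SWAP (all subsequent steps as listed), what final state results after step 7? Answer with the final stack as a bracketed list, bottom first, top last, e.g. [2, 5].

[-194, -194, -194]

(re-executing from step 1 with the substitution; state before step 1: [])
1. SWAP -> []
2. PUSH 2 -> [2]
3. MUL -> [2]
4. PUSH -97 -> [2, -97]
5. MUL -> [-194]
6. DUP -> [-194, -194]
7. DUP -> [-194, -194, -194]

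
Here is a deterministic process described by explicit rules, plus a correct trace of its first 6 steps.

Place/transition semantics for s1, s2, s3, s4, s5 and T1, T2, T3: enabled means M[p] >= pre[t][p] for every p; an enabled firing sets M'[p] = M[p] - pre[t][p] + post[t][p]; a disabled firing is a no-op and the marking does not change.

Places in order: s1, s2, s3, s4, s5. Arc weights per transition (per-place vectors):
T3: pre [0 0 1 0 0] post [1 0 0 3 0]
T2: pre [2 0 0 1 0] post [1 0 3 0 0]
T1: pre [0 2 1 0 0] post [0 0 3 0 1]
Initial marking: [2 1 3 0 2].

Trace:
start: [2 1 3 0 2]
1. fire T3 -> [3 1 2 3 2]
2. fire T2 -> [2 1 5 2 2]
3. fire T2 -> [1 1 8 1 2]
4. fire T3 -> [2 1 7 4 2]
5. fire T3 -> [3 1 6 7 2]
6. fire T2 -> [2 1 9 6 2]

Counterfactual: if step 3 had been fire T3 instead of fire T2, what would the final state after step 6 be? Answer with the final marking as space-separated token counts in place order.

4 1 5 10 2

(re-executing from step 3 with the substitution; state before step 3: [2 1 5 2 2])
3. fire T3 -> [3 1 4 5 2]
4. fire T3 -> [4 1 3 8 2]
5. fire T3 -> [5 1 2 11 2]
6. fire T2 -> [4 1 5 10 2]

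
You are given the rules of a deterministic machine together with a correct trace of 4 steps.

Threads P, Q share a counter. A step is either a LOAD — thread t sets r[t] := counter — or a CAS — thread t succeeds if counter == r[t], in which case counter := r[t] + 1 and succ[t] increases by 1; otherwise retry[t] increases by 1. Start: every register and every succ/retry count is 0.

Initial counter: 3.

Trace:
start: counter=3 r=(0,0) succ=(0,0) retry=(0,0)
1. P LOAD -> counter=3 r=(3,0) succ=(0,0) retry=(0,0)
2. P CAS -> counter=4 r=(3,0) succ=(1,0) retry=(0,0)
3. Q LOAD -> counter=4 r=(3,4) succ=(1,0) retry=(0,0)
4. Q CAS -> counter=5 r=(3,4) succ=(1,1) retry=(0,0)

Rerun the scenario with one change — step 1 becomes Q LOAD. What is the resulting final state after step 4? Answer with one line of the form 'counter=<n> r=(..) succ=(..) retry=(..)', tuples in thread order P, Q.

counter=4 r=(0,3) succ=(0,1) retry=(1,0)

(re-executing from step 1 with the substitution; state before step 1: counter=3 r=(0,0) succ=(0,0) retry=(0,0))
1. Q LOAD -> counter=3 r=(0,3) succ=(0,0) retry=(0,0)
2. P CAS -> counter=3 r=(0,3) succ=(0,0) retry=(1,0)
3. Q LOAD -> counter=3 r=(0,3) succ=(0,0) retry=(1,0)
4. Q CAS -> counter=4 r=(0,3) succ=(0,1) retry=(1,0)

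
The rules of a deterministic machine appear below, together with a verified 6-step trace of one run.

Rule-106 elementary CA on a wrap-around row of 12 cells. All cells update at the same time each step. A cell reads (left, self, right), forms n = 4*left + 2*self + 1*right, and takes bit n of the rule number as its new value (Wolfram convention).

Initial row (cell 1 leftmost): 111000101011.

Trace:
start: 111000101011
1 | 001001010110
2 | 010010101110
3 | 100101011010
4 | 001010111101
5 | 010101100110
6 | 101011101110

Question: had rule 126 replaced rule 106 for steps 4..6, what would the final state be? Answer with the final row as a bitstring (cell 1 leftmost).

(re-executing steps 4..6 under rule 126; state before step 4: 100101011010)
4 | 111111111111
5 | 000000000000
6 | 000000000000

000000000000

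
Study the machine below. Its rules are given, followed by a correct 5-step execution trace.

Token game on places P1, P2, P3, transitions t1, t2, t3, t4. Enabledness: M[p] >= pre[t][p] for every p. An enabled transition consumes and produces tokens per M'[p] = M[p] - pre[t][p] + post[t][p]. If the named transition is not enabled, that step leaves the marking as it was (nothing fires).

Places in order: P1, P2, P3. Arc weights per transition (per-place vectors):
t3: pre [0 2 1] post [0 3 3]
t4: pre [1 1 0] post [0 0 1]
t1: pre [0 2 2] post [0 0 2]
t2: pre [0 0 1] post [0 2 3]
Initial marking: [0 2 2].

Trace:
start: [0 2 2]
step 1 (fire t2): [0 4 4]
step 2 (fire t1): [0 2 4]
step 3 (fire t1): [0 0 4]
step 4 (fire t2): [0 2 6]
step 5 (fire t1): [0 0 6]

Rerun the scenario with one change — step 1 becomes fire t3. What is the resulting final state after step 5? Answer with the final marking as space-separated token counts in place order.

(re-executing from step 1 with the substitution; state before step 1: [0 2 2])
step 1 (fire t3): [0 3 4]
step 2 (fire t1): [0 1 4]
step 3 (fire t1): [0 1 4]
step 4 (fire t2): [0 3 6]
step 5 (fire t1): [0 1 6]

0 1 6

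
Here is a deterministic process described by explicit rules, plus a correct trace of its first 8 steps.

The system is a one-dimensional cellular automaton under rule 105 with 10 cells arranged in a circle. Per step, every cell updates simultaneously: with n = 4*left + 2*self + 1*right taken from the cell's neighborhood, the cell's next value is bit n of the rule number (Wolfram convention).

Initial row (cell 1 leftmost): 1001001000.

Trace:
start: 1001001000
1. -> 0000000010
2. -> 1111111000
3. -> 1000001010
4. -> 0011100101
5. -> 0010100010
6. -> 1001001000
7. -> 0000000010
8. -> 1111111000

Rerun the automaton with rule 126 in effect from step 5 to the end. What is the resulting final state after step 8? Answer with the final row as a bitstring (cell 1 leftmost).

1111111000

(re-executing steps 5..8 under rule 126; state before step 5: 0011100101)
5. -> 1110111111
6. -> 0011100000
7. -> 0110110000
8. -> 1111111000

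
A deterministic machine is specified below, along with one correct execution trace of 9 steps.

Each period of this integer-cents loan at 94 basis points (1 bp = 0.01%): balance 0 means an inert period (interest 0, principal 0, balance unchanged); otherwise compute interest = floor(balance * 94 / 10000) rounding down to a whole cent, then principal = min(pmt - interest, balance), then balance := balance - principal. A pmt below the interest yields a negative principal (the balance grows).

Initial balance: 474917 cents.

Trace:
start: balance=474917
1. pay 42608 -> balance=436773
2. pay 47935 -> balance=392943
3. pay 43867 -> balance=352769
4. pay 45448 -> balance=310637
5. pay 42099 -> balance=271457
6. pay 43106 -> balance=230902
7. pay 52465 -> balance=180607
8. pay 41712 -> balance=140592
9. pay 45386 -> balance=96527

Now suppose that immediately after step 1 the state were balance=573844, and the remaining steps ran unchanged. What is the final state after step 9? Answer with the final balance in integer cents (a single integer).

244253

state after step 1 := balance=573844
2. pay 47935 -> balance=531303
3. pay 43867 -> balance=492430
4. pay 45448 -> balance=451610
5. pay 42099 -> balance=413756
6. pay 43106 -> balance=374539
7. pay 52465 -> balance=325594
8. pay 41712 -> balance=286942
9. pay 45386 -> balance=244253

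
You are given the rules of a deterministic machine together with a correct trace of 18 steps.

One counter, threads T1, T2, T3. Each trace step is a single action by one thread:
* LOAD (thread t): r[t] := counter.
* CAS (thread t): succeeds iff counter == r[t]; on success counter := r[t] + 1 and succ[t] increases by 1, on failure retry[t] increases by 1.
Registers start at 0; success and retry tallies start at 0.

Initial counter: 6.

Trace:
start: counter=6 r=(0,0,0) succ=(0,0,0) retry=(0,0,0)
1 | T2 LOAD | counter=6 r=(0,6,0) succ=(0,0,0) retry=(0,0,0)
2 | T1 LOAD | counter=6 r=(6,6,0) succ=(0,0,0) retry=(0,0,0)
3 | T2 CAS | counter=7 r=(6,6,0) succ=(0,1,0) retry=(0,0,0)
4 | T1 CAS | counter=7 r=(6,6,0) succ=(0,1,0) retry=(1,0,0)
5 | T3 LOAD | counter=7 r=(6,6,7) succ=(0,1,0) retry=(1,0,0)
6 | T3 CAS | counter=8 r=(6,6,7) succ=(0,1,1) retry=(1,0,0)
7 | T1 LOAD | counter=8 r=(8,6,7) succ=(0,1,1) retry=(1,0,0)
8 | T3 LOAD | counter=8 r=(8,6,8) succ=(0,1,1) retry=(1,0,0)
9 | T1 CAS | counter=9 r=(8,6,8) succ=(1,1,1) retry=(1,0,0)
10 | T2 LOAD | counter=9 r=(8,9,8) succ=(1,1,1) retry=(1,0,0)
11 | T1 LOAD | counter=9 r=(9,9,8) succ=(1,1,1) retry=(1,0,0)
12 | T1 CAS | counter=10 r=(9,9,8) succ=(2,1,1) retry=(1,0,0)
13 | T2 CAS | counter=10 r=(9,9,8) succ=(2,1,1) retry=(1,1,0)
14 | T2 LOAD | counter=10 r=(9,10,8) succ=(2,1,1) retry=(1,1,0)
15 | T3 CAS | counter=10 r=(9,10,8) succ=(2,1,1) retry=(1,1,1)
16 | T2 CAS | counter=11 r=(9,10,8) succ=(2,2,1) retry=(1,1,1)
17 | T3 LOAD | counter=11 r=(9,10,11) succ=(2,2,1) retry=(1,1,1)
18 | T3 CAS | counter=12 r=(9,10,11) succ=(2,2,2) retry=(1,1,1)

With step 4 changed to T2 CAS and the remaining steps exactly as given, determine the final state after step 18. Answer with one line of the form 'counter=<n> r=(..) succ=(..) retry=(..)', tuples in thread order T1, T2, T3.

(re-executing from step 4 with the substitution; state before step 4: counter=7 r=(6,6,0) succ=(0,1,0) retry=(0,0,0))
4 | T2 CAS | counter=7 r=(6,6,0) succ=(0,1,0) retry=(0,1,0)
5 | T3 LOAD | counter=7 r=(6,6,7) succ=(0,1,0) retry=(0,1,0)
6 | T3 CAS | counter=8 r=(6,6,7) succ=(0,1,1) retry=(0,1,0)
7 | T1 LOAD | counter=8 r=(8,6,7) succ=(0,1,1) retry=(0,1,0)
8 | T3 LOAD | counter=8 r=(8,6,8) succ=(0,1,1) retry=(0,1,0)
9 | T1 CAS | counter=9 r=(8,6,8) succ=(1,1,1) retry=(0,1,0)
10 | T2 LOAD | counter=9 r=(8,9,8) succ=(1,1,1) retry=(0,1,0)
11 | T1 LOAD | counter=9 r=(9,9,8) succ=(1,1,1) retry=(0,1,0)
12 | T1 CAS | counter=10 r=(9,9,8) succ=(2,1,1) retry=(0,1,0)
13 | T2 CAS | counter=10 r=(9,9,8) succ=(2,1,1) retry=(0,2,0)
14 | T2 LOAD | counter=10 r=(9,10,8) succ=(2,1,1) retry=(0,2,0)
15 | T3 CAS | counter=10 r=(9,10,8) succ=(2,1,1) retry=(0,2,1)
16 | T2 CAS | counter=11 r=(9,10,8) succ=(2,2,1) retry=(0,2,1)
17 | T3 LOAD | counter=11 r=(9,10,11) succ=(2,2,1) retry=(0,2,1)
18 | T3 CAS | counter=12 r=(9,10,11) succ=(2,2,2) retry=(0,2,1)

counter=12 r=(9,10,11) succ=(2,2,2) retry=(0,2,1)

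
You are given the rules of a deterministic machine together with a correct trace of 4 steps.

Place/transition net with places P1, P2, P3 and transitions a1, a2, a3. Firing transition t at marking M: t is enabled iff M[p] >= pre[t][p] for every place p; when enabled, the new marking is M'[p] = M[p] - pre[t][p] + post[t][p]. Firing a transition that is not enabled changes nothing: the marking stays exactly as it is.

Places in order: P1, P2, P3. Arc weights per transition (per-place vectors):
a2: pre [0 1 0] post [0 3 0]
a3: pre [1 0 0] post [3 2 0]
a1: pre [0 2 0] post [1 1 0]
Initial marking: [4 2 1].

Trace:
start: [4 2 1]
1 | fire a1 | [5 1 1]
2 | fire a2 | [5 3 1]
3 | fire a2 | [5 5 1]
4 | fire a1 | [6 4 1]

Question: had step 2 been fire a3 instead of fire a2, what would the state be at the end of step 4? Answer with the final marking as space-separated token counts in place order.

8 4 1

(re-executing from step 2 with the substitution; state before step 2: [5 1 1])
2 | fire a3 | [7 3 1]
3 | fire a2 | [7 5 1]
4 | fire a1 | [8 4 1]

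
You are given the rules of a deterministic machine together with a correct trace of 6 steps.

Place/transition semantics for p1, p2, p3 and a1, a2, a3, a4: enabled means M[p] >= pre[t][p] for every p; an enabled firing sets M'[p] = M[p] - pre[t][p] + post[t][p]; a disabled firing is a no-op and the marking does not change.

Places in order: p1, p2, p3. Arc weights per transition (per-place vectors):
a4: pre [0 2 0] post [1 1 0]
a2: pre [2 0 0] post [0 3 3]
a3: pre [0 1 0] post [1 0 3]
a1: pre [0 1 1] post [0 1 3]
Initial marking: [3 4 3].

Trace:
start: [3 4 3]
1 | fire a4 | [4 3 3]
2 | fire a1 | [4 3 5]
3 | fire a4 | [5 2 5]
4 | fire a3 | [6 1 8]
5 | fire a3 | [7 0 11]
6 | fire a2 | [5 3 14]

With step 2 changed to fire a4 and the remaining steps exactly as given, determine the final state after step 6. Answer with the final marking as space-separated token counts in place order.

5 3 9

(re-executing from step 2 with the substitution; state before step 2: [4 3 3])
2 | fire a4 | [5 2 3]
3 | fire a4 | [6 1 3]
4 | fire a3 | [7 0 6]
5 | fire a3 | [7 0 6]
6 | fire a2 | [5 3 9]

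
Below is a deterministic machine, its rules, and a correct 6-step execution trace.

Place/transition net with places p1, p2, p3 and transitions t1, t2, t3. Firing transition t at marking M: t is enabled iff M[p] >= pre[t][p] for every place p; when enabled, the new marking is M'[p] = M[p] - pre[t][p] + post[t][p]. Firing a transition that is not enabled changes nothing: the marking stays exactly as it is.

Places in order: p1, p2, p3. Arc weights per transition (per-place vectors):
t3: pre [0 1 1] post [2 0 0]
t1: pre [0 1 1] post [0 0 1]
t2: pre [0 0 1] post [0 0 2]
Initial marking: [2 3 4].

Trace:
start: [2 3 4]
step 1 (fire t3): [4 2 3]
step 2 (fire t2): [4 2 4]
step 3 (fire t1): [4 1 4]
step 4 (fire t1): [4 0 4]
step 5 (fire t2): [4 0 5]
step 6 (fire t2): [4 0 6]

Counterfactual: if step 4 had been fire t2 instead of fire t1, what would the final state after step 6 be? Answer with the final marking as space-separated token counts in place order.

(re-executing from step 4 with the substitution; state before step 4: [4 1 4])
step 4 (fire t2): [4 1 5]
step 5 (fire t2): [4 1 6]
step 6 (fire t2): [4 1 7]

4 1 7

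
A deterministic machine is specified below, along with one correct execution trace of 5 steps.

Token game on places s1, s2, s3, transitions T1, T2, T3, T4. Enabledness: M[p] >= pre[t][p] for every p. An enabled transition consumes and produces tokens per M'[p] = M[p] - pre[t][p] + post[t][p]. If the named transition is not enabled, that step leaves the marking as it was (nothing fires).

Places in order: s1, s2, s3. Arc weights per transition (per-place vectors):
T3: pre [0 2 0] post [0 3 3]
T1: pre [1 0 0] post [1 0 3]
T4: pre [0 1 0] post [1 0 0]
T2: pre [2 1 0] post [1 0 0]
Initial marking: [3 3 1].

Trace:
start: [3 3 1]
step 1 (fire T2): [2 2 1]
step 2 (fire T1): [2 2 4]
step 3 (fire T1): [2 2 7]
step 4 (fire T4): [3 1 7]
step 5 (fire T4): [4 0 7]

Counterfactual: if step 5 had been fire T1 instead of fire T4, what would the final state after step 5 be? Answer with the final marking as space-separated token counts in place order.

(re-executing from step 5 with the substitution; state before step 5: [3 1 7])
step 5 (fire T1): [3 1 10]

3 1 10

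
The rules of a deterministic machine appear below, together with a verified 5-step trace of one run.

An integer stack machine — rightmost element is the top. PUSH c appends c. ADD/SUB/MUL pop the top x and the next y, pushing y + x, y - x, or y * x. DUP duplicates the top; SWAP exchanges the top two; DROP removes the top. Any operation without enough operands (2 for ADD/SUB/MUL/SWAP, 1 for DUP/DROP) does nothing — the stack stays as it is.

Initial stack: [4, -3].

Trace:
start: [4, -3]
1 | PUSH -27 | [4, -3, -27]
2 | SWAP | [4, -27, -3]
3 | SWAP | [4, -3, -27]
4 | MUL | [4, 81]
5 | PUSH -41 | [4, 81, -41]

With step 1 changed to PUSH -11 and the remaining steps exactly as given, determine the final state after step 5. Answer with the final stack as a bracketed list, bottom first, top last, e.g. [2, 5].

(re-executing from step 1 with the substitution; state before step 1: [4, -3])
1 | PUSH -11 | [4, -3, -11]
2 | SWAP | [4, -11, -3]
3 | SWAP | [4, -3, -11]
4 | MUL | [4, 33]
5 | PUSH -41 | [4, 33, -41]

[4, 33, -41]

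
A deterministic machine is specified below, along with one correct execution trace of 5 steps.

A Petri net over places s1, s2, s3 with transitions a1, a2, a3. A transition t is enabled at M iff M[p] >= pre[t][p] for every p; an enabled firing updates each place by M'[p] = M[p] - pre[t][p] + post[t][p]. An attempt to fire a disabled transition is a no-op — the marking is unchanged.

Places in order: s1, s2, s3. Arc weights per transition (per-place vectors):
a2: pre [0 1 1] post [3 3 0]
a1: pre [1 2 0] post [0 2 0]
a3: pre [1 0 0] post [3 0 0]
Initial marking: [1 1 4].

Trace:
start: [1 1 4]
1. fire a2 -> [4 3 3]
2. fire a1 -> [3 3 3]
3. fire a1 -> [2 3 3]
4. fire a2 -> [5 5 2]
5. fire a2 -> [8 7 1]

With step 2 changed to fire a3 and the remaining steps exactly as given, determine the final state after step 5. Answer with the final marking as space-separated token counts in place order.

(re-executing from step 2 with the substitution; state before step 2: [4 3 3])
2. fire a3 -> [6 3 3]
3. fire a1 -> [5 3 3]
4. fire a2 -> [8 5 2]
5. fire a2 -> [11 7 1]

11 7 1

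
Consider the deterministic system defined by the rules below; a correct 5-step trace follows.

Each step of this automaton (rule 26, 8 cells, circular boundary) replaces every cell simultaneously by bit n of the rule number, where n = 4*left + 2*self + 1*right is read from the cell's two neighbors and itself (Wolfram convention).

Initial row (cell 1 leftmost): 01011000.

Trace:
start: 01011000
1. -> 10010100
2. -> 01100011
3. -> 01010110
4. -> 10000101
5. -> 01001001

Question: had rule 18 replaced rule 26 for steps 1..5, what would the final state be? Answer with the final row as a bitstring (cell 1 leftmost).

(re-executing steps 1..5 under rule 18; state before step 1: 01011000)
1. -> 10000100
2. -> 01001011
3. -> 00110000
4. -> 01001000
5. -> 10110100

10110100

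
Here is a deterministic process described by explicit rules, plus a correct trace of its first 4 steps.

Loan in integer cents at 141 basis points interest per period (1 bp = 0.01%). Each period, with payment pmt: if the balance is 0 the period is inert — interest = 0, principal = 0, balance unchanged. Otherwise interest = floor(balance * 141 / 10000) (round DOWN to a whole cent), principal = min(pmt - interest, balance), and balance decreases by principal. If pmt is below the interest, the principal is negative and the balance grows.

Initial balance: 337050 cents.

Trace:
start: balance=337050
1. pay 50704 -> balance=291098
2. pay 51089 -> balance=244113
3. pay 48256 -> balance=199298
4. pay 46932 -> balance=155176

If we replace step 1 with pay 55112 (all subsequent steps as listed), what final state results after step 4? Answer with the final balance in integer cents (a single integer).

150579

(re-executing from step 1 with the substitution; state before step 1: balance=337050)
1. pay 55112 -> balance=286690
2. pay 51089 -> balance=239643
3. pay 48256 -> balance=194765
4. pay 46932 -> balance=150579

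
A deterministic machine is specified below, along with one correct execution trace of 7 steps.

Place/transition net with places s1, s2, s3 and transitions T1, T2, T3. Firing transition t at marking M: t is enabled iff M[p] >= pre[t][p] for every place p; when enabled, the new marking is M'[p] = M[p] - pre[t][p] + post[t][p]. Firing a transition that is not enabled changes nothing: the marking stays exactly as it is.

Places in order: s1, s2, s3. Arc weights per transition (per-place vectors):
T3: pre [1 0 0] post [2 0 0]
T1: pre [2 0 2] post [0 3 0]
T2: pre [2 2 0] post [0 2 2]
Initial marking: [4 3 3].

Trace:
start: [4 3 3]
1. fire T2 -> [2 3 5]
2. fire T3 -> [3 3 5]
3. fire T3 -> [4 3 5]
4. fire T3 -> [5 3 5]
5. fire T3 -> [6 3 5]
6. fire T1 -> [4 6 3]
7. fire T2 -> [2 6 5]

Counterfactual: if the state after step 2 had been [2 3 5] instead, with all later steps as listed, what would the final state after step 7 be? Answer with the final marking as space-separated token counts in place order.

1 6 5

state after step 2 := [2 3 5]
3. fire T3 -> [3 3 5]
4. fire T3 -> [4 3 5]
5. fire T3 -> [5 3 5]
6. fire T1 -> [3 6 3]
7. fire T2 -> [1 6 5]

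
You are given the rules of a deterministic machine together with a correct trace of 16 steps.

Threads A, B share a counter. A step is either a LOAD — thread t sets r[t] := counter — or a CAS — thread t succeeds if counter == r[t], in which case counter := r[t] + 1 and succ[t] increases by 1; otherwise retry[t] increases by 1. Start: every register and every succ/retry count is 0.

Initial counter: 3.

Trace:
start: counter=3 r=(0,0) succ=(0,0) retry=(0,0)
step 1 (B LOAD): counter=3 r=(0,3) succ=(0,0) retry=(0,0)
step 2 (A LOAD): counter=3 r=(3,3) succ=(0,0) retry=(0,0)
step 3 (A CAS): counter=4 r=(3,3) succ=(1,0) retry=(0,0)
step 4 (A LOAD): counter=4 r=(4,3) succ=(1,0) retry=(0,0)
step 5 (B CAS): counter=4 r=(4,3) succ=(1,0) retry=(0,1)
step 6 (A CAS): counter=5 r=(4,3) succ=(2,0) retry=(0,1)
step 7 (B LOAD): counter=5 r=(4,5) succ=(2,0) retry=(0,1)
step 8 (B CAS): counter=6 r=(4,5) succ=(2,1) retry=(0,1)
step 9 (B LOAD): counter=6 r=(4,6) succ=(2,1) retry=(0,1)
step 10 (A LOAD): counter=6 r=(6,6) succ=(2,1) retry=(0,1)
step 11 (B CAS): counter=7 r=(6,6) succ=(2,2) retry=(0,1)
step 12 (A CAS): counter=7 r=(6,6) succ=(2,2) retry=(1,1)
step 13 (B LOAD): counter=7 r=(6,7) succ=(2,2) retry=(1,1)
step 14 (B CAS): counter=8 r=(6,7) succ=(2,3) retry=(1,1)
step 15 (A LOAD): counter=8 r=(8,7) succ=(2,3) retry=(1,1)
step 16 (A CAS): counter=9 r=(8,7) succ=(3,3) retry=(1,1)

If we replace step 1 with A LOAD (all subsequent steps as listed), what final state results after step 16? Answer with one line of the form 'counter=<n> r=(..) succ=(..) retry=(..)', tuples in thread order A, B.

counter=9 r=(8,7) succ=(3,3) retry=(1,1)

(re-executing from step 1 with the substitution; state before step 1: counter=3 r=(0,0) succ=(0,0) retry=(0,0))
step 1 (A LOAD): counter=3 r=(3,0) succ=(0,0) retry=(0,0)
step 2 (A LOAD): counter=3 r=(3,0) succ=(0,0) retry=(0,0)
step 3 (A CAS): counter=4 r=(3,0) succ=(1,0) retry=(0,0)
step 4 (A LOAD): counter=4 r=(4,0) succ=(1,0) retry=(0,0)
step 5 (B CAS): counter=4 r=(4,0) succ=(1,0) retry=(0,1)
step 6 (A CAS): counter=5 r=(4,0) succ=(2,0) retry=(0,1)
step 7 (B LOAD): counter=5 r=(4,5) succ=(2,0) retry=(0,1)
step 8 (B CAS): counter=6 r=(4,5) succ=(2,1) retry=(0,1)
step 9 (B LOAD): counter=6 r=(4,6) succ=(2,1) retry=(0,1)
step 10 (A LOAD): counter=6 r=(6,6) succ=(2,1) retry=(0,1)
step 11 (B CAS): counter=7 r=(6,6) succ=(2,2) retry=(0,1)
step 12 (A CAS): counter=7 r=(6,6) succ=(2,2) retry=(1,1)
step 13 (B LOAD): counter=7 r=(6,7) succ=(2,2) retry=(1,1)
step 14 (B CAS): counter=8 r=(6,7) succ=(2,3) retry=(1,1)
step 15 (A LOAD): counter=8 r=(8,7) succ=(2,3) retry=(1,1)
step 16 (A CAS): counter=9 r=(8,7) succ=(3,3) retry=(1,1)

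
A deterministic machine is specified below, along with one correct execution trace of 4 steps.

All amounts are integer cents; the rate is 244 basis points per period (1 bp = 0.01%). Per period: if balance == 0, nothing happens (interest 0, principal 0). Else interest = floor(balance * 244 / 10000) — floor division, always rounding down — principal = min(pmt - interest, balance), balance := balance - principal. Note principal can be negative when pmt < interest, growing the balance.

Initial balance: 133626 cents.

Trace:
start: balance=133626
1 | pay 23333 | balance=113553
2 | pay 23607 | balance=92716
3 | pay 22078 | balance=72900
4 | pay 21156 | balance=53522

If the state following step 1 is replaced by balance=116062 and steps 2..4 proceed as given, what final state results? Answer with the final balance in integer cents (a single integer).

56218

state after step 1 := balance=116062
2 | pay 23607 | balance=95286
3 | pay 22078 | balance=75532
4 | pay 21156 | balance=56218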